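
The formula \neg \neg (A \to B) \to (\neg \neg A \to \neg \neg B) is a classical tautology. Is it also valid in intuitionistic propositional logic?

This is the distribution of double negation over implication, which is intuitionistically derivable.
Assume \neg \neg (A \to B) and \neg \neg A; suppose \neg B. Then A \to B would give \neg A (by contraposition), contradicting \neg \neg A; so \neg (A \to B), contradicting \neg \neg (A \to B). Hence \neg \neg B.

Yes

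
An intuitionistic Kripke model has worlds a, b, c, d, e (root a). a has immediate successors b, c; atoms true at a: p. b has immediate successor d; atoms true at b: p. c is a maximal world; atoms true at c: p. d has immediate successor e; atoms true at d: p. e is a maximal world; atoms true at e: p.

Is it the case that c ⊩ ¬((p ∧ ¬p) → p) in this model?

No

c ⊮ ¬((p ∧ ¬p) → p) since c is accessible from c and c ⊩ (p ∧ ¬p) → p.
c ⊩ (p ∧ ¬p) → p vacuously: no world accessible from c forces the antecedent p ∧ ¬p.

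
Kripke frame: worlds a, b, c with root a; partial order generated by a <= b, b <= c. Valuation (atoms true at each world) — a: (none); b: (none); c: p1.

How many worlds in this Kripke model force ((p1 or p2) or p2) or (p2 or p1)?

a: does not force it — a does not force ((p1 or p2) or p2) or (p2 or p1): neither disjunct is forced at a.
b: does not force it.
c: forces it.
Worlds forcing the formula: {c}.

1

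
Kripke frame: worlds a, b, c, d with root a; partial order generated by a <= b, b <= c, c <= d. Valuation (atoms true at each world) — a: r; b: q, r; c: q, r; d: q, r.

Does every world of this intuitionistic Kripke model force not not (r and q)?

Yes

a forces not not (r and q): no world accessible from a forces not (r and q).
Since the root a forces not not (r and q) and forcing is persistent (monotone upward), every world forces it.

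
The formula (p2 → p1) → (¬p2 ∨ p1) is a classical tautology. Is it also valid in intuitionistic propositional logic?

This is the material-implication-as-disjunction principle, which is not intuitionistically valid.
A Kripke countermodel: worlds u0, u1; order generated by u0 ≤ u1; atoms true at each world — u0:{}; u1:{p1,p2}.
u0 ⊮ (p2 → p1) → (¬p2 ∨ p1): already at u0 itself, u0 ⊩ p2 → p1 but u0 ⊮ ¬p2 ∨ p1.
u0 ⊮ ¬p2 ∨ p1: neither disjunct is forced at u0.
u0 ⊮ ¬p2 since u1 is accessible from u0 and u1 ⊩ p2.
So the root u0 does not force the formula.

No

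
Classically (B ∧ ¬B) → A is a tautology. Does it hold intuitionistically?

This is an instance of ex falso quodlibet, which is intuitionistically derivable.
No world can force both B and ¬B, so the antecedent B ∧ ¬B is never forced and the implication holds vacuously at every world.

Yes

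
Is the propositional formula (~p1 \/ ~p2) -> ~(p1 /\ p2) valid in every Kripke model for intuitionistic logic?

This is a constructively valid De Morgan direction (disjunction of negations to negated conjunction), which is intuitionistically derivable.
If ~p1 holds at a world then no accessible world forces p1, hence none forces p1 /\ p2; likewise for ~p2.

Yes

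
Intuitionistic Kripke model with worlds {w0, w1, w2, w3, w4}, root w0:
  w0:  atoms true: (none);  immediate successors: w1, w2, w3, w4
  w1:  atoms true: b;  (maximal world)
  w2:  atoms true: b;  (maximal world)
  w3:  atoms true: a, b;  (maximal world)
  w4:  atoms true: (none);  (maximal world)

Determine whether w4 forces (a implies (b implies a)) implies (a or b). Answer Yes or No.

w4 does not force (a implies (b implies a)) implies (a or b): already at w4 itself, w4 forces a implies (b implies a) but w4 does not force a or b.
w4 does not force a or b: neither disjunct is forced at w4.
w4 lacks atom a, so w4 does not force a.

No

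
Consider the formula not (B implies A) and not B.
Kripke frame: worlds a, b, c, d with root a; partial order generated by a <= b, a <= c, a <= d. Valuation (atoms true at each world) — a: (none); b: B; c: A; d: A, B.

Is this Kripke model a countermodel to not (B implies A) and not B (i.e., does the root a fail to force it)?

a does not force not (B implies A) and not B since a fails not (B implies A).
So the root a does not force not (B implies A) and not B; the model is a countermodel.

Yes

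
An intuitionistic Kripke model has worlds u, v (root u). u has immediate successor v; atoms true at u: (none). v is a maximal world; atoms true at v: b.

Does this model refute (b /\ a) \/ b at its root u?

u ||-/- (b /\ a) \/ b: neither disjunct is forced at u.
u ||-/- b /\ a since u fails b.
So the root u does not force (b /\ a) \/ b; the model is a countermodel.

Yes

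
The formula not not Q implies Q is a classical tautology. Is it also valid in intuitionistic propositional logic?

No

This is double-negation elimination, which is not intuitionistically valid.
A Kripke countermodel: worlds a, b; order generated by a <= b; atoms true at each world — a:{}; b:{Q}.
a does not force not not Q implies Q: already at a itself, a forces not not Q but a does not force Q.
a lacks atom Q, so a does not force Q.
So the root a does not force the formula.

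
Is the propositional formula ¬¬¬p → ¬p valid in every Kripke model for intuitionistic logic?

This is triple-negation reduction, which is intuitionistically derivable.
Assume ¬¬¬p and suppose p. Then ¬¬p (double-negation introduction), contradicting ¬¬¬p. So ¬p.

Yes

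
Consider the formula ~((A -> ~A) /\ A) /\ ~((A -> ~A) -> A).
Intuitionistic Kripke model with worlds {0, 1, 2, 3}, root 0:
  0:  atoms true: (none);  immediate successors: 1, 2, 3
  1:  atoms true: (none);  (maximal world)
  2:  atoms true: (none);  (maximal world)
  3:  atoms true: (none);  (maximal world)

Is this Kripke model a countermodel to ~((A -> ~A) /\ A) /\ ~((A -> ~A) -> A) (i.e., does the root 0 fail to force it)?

No

0 ||- ~((A -> ~A) /\ A) /\ ~((A -> ~A) -> A) since 0 forces both conjuncts.
So the root 0 forces ~((A -> ~A) /\ A) /\ ~((A -> ~A) -> A); the model is not a countermodel.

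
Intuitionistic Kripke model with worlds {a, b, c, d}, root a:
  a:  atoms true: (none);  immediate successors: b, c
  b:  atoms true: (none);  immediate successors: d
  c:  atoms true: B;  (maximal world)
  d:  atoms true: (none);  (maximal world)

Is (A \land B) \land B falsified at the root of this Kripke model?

Yes

a \nVdash (A \land B) \land B since a fails A \land B.
So the root a does not force (A \land B) \land B; the model is a countermodel.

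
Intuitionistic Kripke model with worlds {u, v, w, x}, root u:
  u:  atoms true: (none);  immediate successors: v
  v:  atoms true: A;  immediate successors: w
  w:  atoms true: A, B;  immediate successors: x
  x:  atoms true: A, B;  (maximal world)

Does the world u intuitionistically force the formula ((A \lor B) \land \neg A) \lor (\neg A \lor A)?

u \nVdash ((A \lor B) \land \neg A) \lor (\neg A \lor A): neither disjunct is forced at u.
u \nVdash (A \lor B) \land \neg A since u fails A \lor B.

No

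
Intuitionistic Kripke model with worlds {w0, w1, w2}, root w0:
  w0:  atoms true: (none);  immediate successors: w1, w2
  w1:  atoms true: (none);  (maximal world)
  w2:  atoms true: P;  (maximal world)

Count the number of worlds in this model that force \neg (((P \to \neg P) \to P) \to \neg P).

1

w0: does not force it — w0 \nVdash \neg (((P \to \neg P) \to P) \to \neg P) since w1 is accessible from w0 and w1 \Vdash ((P \to \neg P) \to P) \to \neg P.
w1: does not force it — w1 \nVdash \neg (((P \to \neg P) \to P) \to \neg P) since w1 is accessible from w1 and w1 \Vdash ((P \to \neg P) \to P) \to \neg P.
w2: forces it.
Worlds forcing the formula: {w2}.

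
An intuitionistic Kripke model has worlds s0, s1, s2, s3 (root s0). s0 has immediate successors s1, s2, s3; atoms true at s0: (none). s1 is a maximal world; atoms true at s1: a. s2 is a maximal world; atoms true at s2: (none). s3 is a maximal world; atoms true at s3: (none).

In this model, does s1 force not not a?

s1 forces not not a: no world accessible from s1 forces not a.

Yes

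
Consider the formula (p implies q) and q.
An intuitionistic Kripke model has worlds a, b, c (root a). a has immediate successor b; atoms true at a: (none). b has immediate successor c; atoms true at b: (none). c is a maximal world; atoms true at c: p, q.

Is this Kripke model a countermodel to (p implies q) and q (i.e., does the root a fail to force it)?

Yes

a does not force (p implies q) and q since a fails q.
So the root a does not force (p implies q) and q; the model is a countermodel.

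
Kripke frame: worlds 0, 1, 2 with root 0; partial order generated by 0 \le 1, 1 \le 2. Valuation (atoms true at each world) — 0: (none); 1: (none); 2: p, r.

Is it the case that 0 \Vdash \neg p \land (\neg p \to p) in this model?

No

0 \nVdash \neg p \land (\neg p \to p) since 0 fails \neg p.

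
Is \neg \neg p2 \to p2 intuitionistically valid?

This is double-negation elimination, which is not intuitionistically valid.
A Kripke countermodel: worlds 0, 1; order generated by 0 \le 1; atoms true at each world — 0:{}; 1:{p2}.
0 \nVdash \neg \neg p2 \to p2: already at 0 itself, 0 \Vdash \neg \neg p2 but 0 \nVdash p2.
0 lacks atom p2, so 0 \nVdash p2.
So the root 0 does not force the formula.

No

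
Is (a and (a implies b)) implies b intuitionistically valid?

This is modus ponens in implicational form, which is intuitionistically derivable.
If a world forces a and a implies b, then applying the implication at that world (which is accessible from itself) gives b.

Yes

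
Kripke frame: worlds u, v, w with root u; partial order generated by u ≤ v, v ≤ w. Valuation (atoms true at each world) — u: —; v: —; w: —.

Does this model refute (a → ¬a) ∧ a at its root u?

Yes

u ⊮ (a → ¬a) ∧ a since u fails a.
So the root u does not force (a → ¬a) ∧ a; the model is a countermodel.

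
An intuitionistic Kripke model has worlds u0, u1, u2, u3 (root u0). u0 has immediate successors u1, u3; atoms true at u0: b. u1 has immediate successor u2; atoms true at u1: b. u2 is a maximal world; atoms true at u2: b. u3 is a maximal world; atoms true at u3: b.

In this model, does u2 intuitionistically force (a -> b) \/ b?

Yes

u2 ||- (a -> b) \/ b via the disjunct a -> b.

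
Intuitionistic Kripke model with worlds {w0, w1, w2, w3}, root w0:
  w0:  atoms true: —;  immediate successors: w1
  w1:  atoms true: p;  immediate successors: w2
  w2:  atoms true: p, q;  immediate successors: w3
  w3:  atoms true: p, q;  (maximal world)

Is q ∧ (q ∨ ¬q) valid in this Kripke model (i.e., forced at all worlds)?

No

Not every world: w0 ⊮ q ∧ (q ∨ ¬q).
w0 ⊮ q ∧ (q ∨ ¬q) since w0 fails q.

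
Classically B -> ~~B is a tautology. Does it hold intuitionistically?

This is double-negation introduction, which is intuitionistically derivable.
If a world forces B then every accessible world forces B (persistence), so none forces ~B; hence ~~B.

Yes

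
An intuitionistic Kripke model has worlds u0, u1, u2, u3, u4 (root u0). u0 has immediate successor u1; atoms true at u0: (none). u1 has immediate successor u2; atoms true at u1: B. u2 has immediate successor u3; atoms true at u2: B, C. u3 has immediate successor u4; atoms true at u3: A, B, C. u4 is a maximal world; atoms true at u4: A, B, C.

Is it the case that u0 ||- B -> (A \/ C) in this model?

u0 ||-/- B -> (A \/ C): at the accessible world u1, u1 ||- B but u1 ||-/- A \/ C.
u1 ||-/- A \/ C: neither disjunct is forced at u1.
u1 lacks atom A, so u1 ||-/- A.

No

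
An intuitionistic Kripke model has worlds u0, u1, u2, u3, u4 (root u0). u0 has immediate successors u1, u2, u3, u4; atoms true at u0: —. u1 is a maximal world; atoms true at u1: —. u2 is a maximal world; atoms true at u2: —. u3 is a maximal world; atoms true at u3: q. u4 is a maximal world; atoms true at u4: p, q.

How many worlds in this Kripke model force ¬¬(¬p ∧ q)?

1

u0: does not force it — u0 ⊮ ¬¬(¬p ∧ q) since u1 is accessible from u0 and u1 ⊩ ¬(¬p ∧ q).
u1: does not force it — u1 ⊮ ¬¬(¬p ∧ q) since u1 is accessible from u1 and u1 ⊩ ¬(¬p ∧ q).
u2: does not force it — u2 ⊮ ¬¬(¬p ∧ q) since u2 is accessible from u2 and u2 ⊩ ¬(¬p ∧ q).
u3: forces it.
u4: does not force it.
Worlds forcing the formula: {u3}.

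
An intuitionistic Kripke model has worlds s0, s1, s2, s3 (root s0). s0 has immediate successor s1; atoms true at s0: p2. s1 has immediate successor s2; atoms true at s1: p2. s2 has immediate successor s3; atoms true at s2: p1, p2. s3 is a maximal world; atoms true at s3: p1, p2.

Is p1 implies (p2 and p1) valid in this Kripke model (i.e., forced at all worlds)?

s0 forces p1 implies (p2 and p1): every world accessible from s0 that forces p1 (namely s2, s3) also forces p2 and p1.
Since the root s0 forces p1 implies (p2 and p1) and forcing is persistent (monotone upward), every world forces it.

Yes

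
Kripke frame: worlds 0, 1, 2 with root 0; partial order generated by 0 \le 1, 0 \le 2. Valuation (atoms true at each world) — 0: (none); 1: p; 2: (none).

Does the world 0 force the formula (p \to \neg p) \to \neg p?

0 \Vdash (p \to \neg p) \to \neg p: every world accessible from 0 that forces p \to \neg p (namely 2) also forces \neg p.

Yes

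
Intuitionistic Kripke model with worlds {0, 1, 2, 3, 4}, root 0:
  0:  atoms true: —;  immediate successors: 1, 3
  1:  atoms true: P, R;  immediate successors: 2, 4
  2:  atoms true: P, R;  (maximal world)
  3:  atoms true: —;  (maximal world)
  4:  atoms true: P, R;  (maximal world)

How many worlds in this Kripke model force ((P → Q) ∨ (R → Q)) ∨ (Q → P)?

0: forces it.
1: forces it.
2: forces it.
3: forces it.
4: forces it.
Worlds forcing the formula: {0, 1, 2, 3, 4}.

5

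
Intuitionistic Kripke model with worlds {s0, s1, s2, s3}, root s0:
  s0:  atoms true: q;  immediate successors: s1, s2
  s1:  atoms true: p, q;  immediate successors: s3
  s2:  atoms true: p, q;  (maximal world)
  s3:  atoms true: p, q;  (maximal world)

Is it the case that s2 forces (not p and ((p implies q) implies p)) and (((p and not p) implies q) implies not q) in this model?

s2 does not force (not p and ((p implies q) implies p)) and (((p and not p) implies q) implies not q) since s2 fails not p and ((p implies q) implies p).

No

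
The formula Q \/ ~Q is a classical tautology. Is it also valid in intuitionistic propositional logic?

No

This is the law of excluded middle, which is not intuitionistically valid.
A Kripke countermodel: worlds u, v; order generated by u <= v; atoms true at each world — u:{}; v:{Q}.
u ||-/- Q \/ ~Q: neither disjunct is forced at u.
u lacks atom Q, so u ||-/- Q.
So the root u does not force the formula.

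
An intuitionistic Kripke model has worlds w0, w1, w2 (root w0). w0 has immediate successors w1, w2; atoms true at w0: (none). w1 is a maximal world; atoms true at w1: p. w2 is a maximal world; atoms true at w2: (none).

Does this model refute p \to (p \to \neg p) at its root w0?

Yes

w0 \nVdash p \to (p \to \neg p): at the accessible world w1, w1 \Vdash p but w1 \nVdash p \to \neg p.
w1 \nVdash p \to \neg p: already at w1 itself, w1 \Vdash p but w1 \nVdash \neg p.
w1 \nVdash \neg p since w1 is accessible from w1 and w1 \Vdash p.
So the root w0 does not force p \to (p \to \neg p); the model is a countermodel.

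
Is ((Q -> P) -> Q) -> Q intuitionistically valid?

No

This is Peirce's law, which is not intuitionistically valid.
A Kripke countermodel: worlds a, b; order generated by a <= b; atoms true at each world — a:{}; b:{Q}.
a ||-/- ((Q -> P) -> Q) -> Q: already at a itself, a ||- (Q -> P) -> Q but a ||-/- Q.
a lacks atom Q, so a ||-/- Q.
So the root a does not force the formula.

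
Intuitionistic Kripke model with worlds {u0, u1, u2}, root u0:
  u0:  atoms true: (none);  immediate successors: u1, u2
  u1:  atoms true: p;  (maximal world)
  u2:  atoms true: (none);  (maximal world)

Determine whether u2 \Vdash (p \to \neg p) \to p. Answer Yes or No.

u2 \nVdash (p \to \neg p) \to p: already at u2 itself, u2 \Vdash p \to \neg p but u2 \nVdash p.
u2 lacks atom p, so u2 \nVdash p.

No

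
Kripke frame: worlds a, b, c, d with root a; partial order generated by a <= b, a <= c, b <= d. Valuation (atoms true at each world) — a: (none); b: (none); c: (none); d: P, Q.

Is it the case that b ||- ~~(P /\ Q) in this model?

Yes

b ||- ~~(P /\ Q): no world accessible from b forces ~(P /\ Q).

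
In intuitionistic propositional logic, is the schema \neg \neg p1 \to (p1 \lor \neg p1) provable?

No

This is a variant of double-negation elimination (deriving excluded middle from double negation), which is not intuitionistically valid.
A Kripke countermodel: worlds u0, u1; order generated by u0 \le u1; atoms true at each world — u0:{}; u1:{p1}.
u0 \nVdash \neg \neg p1 \to (p1 \lor \neg p1): already at u0 itself, u0 \Vdash \neg \neg p1 but u0 \nVdash p1 \lor \neg p1.
u0 \nVdash p1 \lor \neg p1: neither disjunct is forced at u0.
u0 lacks atom p1, so u0 \nVdash p1.
So the root u0 does not force the formula.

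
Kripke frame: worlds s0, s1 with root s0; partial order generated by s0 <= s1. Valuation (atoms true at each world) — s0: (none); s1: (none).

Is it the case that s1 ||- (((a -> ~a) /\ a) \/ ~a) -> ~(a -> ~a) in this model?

No

s1 ||-/- (((a -> ~a) /\ a) \/ ~a) -> ~(a -> ~a): already at s1 itself, s1 ||- ((a -> ~a) /\ a) \/ ~a but s1 ||-/- ~(a -> ~a).
s1 ||-/- ~(a -> ~a) since s1 is accessible from s1 and s1 ||- a -> ~a.
s1 ||- a -> ~a vacuously: no world accessible from s1 forces the antecedent a.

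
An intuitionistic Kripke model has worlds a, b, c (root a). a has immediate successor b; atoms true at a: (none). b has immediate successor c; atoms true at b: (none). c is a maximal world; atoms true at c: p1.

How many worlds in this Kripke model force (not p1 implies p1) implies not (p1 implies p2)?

3

a: forces it.
b: forces it.
c: forces it.
Worlds forcing the formula: {a, b, c}.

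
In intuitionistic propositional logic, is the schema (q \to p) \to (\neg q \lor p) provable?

This is the material-implication-as-disjunction principle, which is not intuitionistically valid.
A Kripke countermodel: worlds w0, w1; order generated by w0 \le w1; atoms true at each world — w0:{}; w1:{p,q}.
w0 \nVdash (q \to p) \to (\neg q \lor p): already at w0 itself, w0 \Vdash q \to p but w0 \nVdash \neg q \lor p.
w0 \nVdash \neg q \lor p: neither disjunct is forced at w0.
w0 \nVdash \neg q since w1 is accessible from w0 and w1 \Vdash q.
So the root w0 does not force the formula.

No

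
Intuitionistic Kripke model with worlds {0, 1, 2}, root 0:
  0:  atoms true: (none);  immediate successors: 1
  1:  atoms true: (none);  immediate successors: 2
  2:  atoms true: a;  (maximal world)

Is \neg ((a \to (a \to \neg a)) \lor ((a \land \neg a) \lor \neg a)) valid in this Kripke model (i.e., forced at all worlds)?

Yes

0 \Vdash \neg ((a \to (a \to \neg a)) \lor ((a \land \neg a) \lor \neg a)): no world accessible from 0 forces (a \to (a \to \neg a)) \lor ((a \land \neg a) \lor \neg a).
Since the root 0 forces \neg ((a \to (a \to \neg a)) \lor ((a \land \neg a) \lor \neg a)) and forcing is persistent (monotone upward), every world forces it.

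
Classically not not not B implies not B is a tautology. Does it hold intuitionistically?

This is triple-negation reduction, which is intuitionistically derivable.
Assume not not not B and suppose B. Then not not B (double-negation introduction), contradicting not not not B. So not B.

Yes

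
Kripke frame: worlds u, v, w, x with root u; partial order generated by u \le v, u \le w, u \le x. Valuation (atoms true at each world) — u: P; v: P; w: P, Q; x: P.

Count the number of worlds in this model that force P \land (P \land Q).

1

u: does not force it — u \nVdash P \land (P \land Q) since u fails P \land Q.
v: does not force it.
w: forces it.
x: does not force it.
Worlds forcing the formula: {w}.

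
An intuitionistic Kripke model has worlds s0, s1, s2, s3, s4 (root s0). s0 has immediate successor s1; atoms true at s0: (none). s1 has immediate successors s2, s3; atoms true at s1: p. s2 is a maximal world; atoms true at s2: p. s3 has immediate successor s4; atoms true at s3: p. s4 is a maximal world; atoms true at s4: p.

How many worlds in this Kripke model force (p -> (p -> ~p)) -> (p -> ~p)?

s0: forces it.
s1: forces it.
s2: forces it.
s3: forces it.
s4: forces it.
Worlds forcing the formula: {s0, s1, s2, s3, s4}.

5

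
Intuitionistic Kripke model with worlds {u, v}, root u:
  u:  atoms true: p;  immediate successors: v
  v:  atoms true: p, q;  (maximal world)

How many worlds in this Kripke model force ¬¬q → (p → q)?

u: does not force it — u ⊮ ¬¬q → (p → q): already at u itself, u ⊩ ¬¬q but u ⊮ p → q.
v: forces it.
Worlds forcing the formula: {v}.

1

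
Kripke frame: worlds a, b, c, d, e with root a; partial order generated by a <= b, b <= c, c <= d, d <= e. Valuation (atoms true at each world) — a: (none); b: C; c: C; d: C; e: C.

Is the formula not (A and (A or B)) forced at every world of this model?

Yes

a forces not (A and (A or B)): no world accessible from a forces A and (A or B).
Since the root a forces not (A and (A or B)) and forcing is persistent (monotone upward), every world forces it.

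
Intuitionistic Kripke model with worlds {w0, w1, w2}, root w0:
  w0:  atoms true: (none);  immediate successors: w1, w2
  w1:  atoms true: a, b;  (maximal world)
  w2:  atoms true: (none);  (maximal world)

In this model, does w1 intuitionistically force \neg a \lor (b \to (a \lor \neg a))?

Yes

w1 \Vdash \neg a \lor (b \to (a \lor \neg a)) via the disjunct b \to (a \lor \neg a).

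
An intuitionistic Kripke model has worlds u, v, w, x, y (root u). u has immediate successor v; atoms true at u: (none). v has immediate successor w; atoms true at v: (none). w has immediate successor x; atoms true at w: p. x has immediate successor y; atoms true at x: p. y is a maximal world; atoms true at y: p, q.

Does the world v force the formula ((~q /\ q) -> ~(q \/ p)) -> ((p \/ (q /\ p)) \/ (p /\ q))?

v ||-/- ((~q /\ q) -> ~(q \/ p)) -> ((p \/ (q /\ p)) \/ (p /\ q)): already at v itself, v ||- (~q /\ q) -> ~(q \/ p) but v ||-/- (p \/ (q /\ p)) \/ (p /\ q).
v ||-/- (p \/ (q /\ p)) \/ (p /\ q): neither disjunct is forced at v.
v ||-/- p \/ (q /\ p): neither disjunct is forced at v.
v lacks atom p, so v ||-/- p.

No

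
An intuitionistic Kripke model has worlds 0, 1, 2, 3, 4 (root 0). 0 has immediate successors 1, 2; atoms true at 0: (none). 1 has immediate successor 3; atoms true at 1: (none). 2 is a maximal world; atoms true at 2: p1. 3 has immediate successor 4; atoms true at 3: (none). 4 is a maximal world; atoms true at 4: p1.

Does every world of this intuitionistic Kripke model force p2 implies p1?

Yes

0 forces p2 implies p1 vacuously: no world accessible from 0 forces the antecedent p2.
Since the root 0 forces p2 implies p1 and forcing is persistent (monotone upward), every world forces it.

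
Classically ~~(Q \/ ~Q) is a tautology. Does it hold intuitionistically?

This is the double negation of excluded middle, which is intuitionistically derivable.
Assuming ~(Q \/ ~Q): from Q we'd get Q \/ ~Q, so ~Q; but then Q \/ ~Q again — contradiction. Hence ~~(Q \/ ~Q).

Yes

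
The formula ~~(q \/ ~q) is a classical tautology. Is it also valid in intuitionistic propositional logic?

This is the double negation of excluded middle, which is intuitionistically derivable.
Assuming ~(q \/ ~q): from q we'd get q \/ ~q, so ~q; but then q \/ ~q again — contradiction. Hence ~~(q \/ ~q).

Yes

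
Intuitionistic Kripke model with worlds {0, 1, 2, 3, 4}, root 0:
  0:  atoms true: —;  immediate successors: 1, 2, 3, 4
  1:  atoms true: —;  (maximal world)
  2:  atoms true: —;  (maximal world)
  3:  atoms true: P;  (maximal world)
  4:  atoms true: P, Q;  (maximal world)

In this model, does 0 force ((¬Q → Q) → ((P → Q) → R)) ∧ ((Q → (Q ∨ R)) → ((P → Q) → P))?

No

0 ⊮ ((¬Q → Q) → ((P → Q) → R)) ∧ ((Q → (Q ∨ R)) → ((P → Q) → P)) since 0 fails (¬Q → Q) → ((P → Q) → R).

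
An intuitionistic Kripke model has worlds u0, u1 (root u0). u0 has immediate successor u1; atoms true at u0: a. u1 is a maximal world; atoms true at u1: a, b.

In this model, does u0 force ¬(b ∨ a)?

No

u0 ⊮ ¬(b ∨ a) since u0 is accessible from u0 and u0 ⊩ b ∨ a.
u0 ⊩ b ∨ a via the disjunct a.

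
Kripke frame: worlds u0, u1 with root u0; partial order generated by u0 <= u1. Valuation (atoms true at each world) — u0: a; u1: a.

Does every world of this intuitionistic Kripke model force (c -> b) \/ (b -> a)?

Yes

u0 ||- (c -> b) \/ (b -> a) via the disjunct c -> b.
Since the root u0 forces (c -> b) \/ (b -> a) and forcing is persistent (monotone upward), every world forces it.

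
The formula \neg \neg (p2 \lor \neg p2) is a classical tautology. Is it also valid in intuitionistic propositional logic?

This is the double negation of excluded middle, which is intuitionistically derivable.
Assuming \neg (p2 \lor \neg p2): from p2 we'd get p2 \lor \neg p2, so \neg p2; but then p2 \lor \neg p2 again — contradiction. Hence \neg \neg (p2 \lor \neg p2).

Yes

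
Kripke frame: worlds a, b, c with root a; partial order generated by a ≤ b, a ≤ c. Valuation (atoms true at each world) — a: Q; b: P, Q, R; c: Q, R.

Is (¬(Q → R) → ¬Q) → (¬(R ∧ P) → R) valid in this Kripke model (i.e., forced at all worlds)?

a ⊩ (¬(Q → R) → ¬Q) → (¬(R ∧ P) → R): every world accessible from a that forces ¬(Q → R) → ¬Q (namely a, b, c) also forces ¬(R ∧ P) → R.
Since the root a forces (¬(Q → R) → ¬Q) → (¬(R ∧ P) → R) and forcing is persistent (monotone upward), every world forces it.

Yes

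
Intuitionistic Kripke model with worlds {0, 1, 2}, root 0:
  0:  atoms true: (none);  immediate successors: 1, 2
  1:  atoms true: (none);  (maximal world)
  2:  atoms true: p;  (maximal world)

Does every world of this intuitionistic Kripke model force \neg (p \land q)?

Yes

0 \Vdash \neg (p \land q): no world accessible from 0 forces p \land q.
Since the root 0 forces \neg (p \land q) and forcing is persistent (monotone upward), every world forces it.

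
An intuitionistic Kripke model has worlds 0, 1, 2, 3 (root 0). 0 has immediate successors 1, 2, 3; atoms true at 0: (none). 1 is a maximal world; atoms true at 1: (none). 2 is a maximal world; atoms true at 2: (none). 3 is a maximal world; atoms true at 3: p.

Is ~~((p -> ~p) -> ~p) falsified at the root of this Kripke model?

No

0 ||- ~~((p -> ~p) -> ~p): no world accessible from 0 forces ~((p -> ~p) -> ~p).
So the root 0 forces ~~((p -> ~p) -> ~p); the model is not a countermodel.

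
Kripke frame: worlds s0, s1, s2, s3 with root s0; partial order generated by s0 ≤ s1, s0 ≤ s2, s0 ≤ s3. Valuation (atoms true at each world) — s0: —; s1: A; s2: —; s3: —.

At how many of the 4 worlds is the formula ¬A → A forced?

s0: does not force it — s0 ⊮ ¬A → A: at the accessible world s2, s2 ⊩ ¬A but s2 ⊮ A.
s1: forces it.
s2: does not force it — s2 ⊮ ¬A → A: already at s2 itself, s2 ⊩ ¬A but s2 ⊮ A.
s3: does not force it — s3 ⊮ ¬A → A: already at s3 itself, s3 ⊩ ¬A but s3 ⊮ A.
Worlds forcing the formula: {s1}.

1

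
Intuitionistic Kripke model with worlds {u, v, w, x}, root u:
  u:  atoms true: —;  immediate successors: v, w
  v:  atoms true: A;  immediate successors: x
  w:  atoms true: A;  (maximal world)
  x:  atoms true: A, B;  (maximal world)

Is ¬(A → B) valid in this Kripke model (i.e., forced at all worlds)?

No

Not every world: u ⊮ ¬(A → B).
u ⊮ ¬(A → B) since x is accessible from u and x ⊩ A → B.
x ⊩ A → B: every world accessible from x that forces A (namely x) also forces B.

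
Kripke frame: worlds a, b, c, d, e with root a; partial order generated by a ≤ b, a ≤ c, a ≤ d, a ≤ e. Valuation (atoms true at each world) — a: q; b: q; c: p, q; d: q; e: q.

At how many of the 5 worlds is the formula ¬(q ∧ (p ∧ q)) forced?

a: does not force it — a ⊮ ¬(q ∧ (p ∧ q)) since c is accessible from a and c ⊩ q ∧ (p ∧ q).
b: forces it.
c: does not force it — c ⊮ ¬(q ∧ (p ∧ q)) since c is accessible from c and c ⊩ q ∧ (p ∧ q).
d: forces it.
e: forces it.
Worlds forcing the formula: {b, d, e}.

3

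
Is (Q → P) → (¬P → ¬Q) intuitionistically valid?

Yes

This is the forward direction of contraposition, which is intuitionistically derivable.
Assume Q → P and ¬P. If Q held then P would follow, contradicting ¬P; so ¬Q.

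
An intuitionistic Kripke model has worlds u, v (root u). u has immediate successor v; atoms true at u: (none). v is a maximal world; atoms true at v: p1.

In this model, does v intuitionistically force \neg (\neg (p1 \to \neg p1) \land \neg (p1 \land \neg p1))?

v \nVdash \neg (\neg (p1 \to \neg p1) \land \neg (p1 \land \neg p1)) since v is accessible from v and v \Vdash \neg (p1 \to \neg p1) \land \neg (p1 \land \neg p1).
v \Vdash \neg (p1 \to \neg p1) \land \neg (p1 \land \neg p1) since v forces both conjuncts.

No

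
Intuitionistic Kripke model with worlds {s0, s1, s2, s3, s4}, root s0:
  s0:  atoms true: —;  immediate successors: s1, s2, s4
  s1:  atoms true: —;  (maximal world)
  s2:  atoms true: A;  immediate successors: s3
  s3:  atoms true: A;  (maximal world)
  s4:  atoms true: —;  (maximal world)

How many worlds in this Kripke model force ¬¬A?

2

s0: does not force it — s0 ⊮ ¬¬A since s1 is accessible from s0 and s1 ⊩ ¬A.
s1: does not force it — s1 ⊮ ¬¬A since s1 is accessible from s1 and s1 ⊩ ¬A.
s2: forces it.
s3: forces it.
s4: does not force it.
Worlds forcing the formula: {s2, s3}.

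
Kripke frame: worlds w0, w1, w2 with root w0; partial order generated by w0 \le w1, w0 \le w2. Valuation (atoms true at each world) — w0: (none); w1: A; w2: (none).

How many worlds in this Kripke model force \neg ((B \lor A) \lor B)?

1

w0: does not force it — w0 \nVdash \neg ((B \lor A) \lor B) since w1 is accessible from w0 and w1 \Vdash (B \lor A) \lor B.
w1: does not force it — w1 \nVdash \neg ((B \lor A) \lor B) since w1 is accessible from w1 and w1 \Vdash (B \lor A) \lor B.
w2: forces it.
Worlds forcing the formula: {w2}.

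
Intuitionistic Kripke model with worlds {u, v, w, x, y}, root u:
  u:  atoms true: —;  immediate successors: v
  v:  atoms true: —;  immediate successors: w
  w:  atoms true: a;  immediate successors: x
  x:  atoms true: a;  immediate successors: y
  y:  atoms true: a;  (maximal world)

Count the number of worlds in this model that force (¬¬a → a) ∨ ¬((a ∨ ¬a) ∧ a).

3

u: does not force it — u ⊮ (¬¬a → a) ∨ ¬((a ∨ ¬a) ∧ a): neither disjunct is forced at u.
v: does not force it — v ⊮ (¬¬a → a) ∨ ¬((a ∨ ¬a) ∧ a): neither disjunct is forced at v.
w: forces it.
x: forces it.
y: forces it.
Worlds forcing the formula: {w, x, y}.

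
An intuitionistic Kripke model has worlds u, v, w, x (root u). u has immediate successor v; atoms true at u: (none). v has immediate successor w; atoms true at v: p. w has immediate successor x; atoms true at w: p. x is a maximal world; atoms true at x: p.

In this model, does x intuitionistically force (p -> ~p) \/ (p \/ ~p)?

x ||- (p -> ~p) \/ (p \/ ~p) via the disjunct p \/ ~p.

Yes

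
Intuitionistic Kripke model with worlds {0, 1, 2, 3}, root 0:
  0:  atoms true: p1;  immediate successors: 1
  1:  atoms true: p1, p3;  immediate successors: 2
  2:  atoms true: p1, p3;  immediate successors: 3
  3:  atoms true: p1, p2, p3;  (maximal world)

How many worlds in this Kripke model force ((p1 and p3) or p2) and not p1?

0

0: does not force it — 0 does not force ((p1 and p3) or p2) and not p1 since 0 fails (p1 and p3) or p2.
1: does not force it — 1 does not force ((p1 and p3) or p2) and not p1 since 1 fails not p1.
2: does not force it — 2 does not force ((p1 and p3) or p2) and not p1 since 2 fails not p1.
3: does not force it.
Worlds forcing the formula: { }.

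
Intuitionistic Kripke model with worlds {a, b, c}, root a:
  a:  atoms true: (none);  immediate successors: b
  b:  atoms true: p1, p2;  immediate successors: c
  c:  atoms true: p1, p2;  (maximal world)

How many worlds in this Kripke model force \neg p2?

a: does not force it — a \nVdash \neg p2 since b is accessible from a and b \Vdash p2.
b: does not force it.
c: does not force it.
Worlds forcing the formula: { }.

0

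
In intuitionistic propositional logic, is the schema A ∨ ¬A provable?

No

This is the law of excluded middle, which is not intuitionistically valid.
A Kripke countermodel: worlds u, v; order generated by u ≤ v; atoms true at each world — u:{}; v:{A}.
u ⊮ A ∨ ¬A: neither disjunct is forced at u.
u lacks atom A, so u ⊮ A.
So the root u does not force the formula.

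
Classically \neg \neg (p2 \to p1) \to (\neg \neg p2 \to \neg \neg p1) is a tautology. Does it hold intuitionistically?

Yes

This is the distribution of double negation over implication, which is intuitionistically derivable.
Assume \neg \neg (p2 \to p1) and \neg \neg p2; suppose \neg p1. Then p2 \to p1 would give \neg p2 (by contraposition), contradicting \neg \neg p2; so \neg (p2 \to p1), contradicting \neg \neg (p2 \to p1). Hence \neg \neg p1.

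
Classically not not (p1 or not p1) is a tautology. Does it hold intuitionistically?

Yes

This is the double negation of excluded middle, which is intuitionistically derivable.
Assuming not (p1 or not p1): from p1 we'd get p1 or not p1, so not p1; but then p1 or not p1 again — contradiction. Hence not not (p1 or not p1).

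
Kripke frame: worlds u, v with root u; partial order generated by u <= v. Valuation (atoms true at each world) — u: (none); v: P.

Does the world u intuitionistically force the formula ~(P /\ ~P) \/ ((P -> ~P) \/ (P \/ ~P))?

u ||- ~(P /\ ~P) \/ ((P -> ~P) \/ (P \/ ~P)) via the disjunct ~(P /\ ~P).

Yes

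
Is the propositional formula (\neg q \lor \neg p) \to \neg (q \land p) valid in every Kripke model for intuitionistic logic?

This is a constructively valid De Morgan direction (disjunction of negations to negated conjunction), which is intuitionistically derivable.
If \neg q holds at a world then no accessible world forces q, hence none forces q \land p; likewise for \neg p.

Yes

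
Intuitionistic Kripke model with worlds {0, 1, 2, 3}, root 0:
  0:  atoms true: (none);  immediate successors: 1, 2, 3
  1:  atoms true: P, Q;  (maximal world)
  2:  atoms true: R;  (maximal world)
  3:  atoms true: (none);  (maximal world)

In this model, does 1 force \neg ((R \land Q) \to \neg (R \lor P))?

No

1 \nVdash \neg ((R \land Q) \to \neg (R \lor P)) since 1 is accessible from 1 and 1 \Vdash (R \land Q) \to \neg (R \lor P).
1 \Vdash (R \land Q) \to \neg (R \lor P) vacuously: no world accessible from 1 forces the antecedent R \land Q.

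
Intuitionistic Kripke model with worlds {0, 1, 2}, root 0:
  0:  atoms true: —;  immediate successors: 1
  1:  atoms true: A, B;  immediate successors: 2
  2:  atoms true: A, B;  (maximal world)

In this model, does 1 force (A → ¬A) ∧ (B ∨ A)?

1 ⊮ (A → ¬A) ∧ (B ∨ A) since 1 fails A → ¬A.

No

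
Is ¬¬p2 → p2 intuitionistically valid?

No

This is double-negation elimination, which is not intuitionistically valid.
A Kripke countermodel: worlds w0, w1; order generated by w0 ≤ w1; atoms true at each world — w0:{}; w1:{p2}.
w0 ⊮ ¬¬p2 → p2: already at w0 itself, w0 ⊩ ¬¬p2 but w0 ⊮ p2.
w0 lacks atom p2, so w0 ⊮ p2.
So the root w0 does not force the formula.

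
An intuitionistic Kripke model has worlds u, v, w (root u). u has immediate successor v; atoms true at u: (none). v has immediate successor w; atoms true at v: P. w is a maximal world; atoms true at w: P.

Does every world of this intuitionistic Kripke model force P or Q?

No

Not every world: u does not force P or Q.
u does not force P or Q: neither disjunct is forced at u.
u lacks atom P, so u does not force P.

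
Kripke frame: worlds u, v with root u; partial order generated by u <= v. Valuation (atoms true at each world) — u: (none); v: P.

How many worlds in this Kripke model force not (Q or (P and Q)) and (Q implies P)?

u: forces it.
v: forces it.
Worlds forcing the formula: {u, v}.

2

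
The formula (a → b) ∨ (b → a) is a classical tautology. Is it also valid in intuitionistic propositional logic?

No

This is the Gödel–Dummett linearity axiom, which is not intuitionistically valid.
A Kripke countermodel: worlds s0, s1, s2; order generated by s0 ≤ s1, s0 ≤ s2; atoms true at each world — s0:{}; s1:{a}; s2:{b}.
s0 ⊮ (a → b) ∨ (b → a): neither disjunct is forced at s0.
s0 ⊮ a → b: at the accessible world s1, s1 ⊩ a but s1 ⊮ b.
s1 lacks atom b, so s1 ⊮ b.
So the root s0 does not force the formula.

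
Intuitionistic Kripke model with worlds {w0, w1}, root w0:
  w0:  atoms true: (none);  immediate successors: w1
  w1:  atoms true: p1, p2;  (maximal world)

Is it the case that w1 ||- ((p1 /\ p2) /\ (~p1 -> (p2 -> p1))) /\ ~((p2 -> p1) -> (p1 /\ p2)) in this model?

w1 ||-/- ((p1 /\ p2) /\ (~p1 -> (p2 -> p1))) /\ ~((p2 -> p1) -> (p1 /\ p2)) since w1 fails ~((p2 -> p1) -> (p1 /\ p2)).

No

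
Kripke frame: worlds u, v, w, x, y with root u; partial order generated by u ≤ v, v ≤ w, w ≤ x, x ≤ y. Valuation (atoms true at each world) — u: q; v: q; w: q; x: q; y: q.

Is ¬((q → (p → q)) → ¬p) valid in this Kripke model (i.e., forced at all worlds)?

Not every world: u ⊮ ¬((q → (p → q)) → ¬p).
u ⊮ ¬((q → (p → q)) → ¬p) since u is accessible from u and u ⊩ (q → (p → q)) → ¬p.
u ⊩ (q → (p → q)) → ¬p: every world accessible from u that forces q → (p → q) (namely u, v, w, x, y) also forces ¬p.

No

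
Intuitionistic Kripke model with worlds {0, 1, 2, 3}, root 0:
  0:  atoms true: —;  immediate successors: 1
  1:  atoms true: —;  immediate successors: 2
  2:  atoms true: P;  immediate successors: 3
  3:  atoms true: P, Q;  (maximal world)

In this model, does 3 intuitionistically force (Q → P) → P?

Yes

3 ⊩ (Q → P) → P: every world accessible from 3 that forces Q → P (namely 3) also forces P.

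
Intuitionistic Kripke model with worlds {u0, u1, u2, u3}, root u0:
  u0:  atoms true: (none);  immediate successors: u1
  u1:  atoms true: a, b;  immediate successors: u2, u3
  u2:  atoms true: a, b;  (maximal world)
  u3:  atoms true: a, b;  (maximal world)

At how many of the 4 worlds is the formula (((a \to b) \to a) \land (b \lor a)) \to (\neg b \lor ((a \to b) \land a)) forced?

4

u0: forces it.
u1: forces it.
u2: forces it.
u3: forces it.
Worlds forcing the formula: {u0, u1, u2, u3}.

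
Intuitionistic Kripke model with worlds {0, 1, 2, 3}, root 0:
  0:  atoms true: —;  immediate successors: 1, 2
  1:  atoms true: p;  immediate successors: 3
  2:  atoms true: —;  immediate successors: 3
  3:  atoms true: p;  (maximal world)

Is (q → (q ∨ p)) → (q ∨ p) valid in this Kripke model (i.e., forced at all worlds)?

Not every world: 0 ⊮ (q → (q ∨ p)) → (q ∨ p).
0 ⊮ (q → (q ∨ p)) → (q ∨ p): already at 0 itself, 0 ⊩ q → (q ∨ p) but 0 ⊮ q ∨ p.
0 ⊮ q ∨ p: neither disjunct is forced at 0.
0 lacks atom q, so 0 ⊮ q.

No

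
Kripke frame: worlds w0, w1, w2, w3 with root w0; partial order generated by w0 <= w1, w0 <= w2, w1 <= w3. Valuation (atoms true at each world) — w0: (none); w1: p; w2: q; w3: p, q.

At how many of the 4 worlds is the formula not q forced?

0

w0: does not force it — w0 does not force not q since w2 is accessible from w0 and w2 forces q.
w1: does not force it — w1 does not force not q since w3 is accessible from w1 and w3 forces q.
w2: does not force it.
w3: does not force it.
Worlds forcing the formula: { }.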